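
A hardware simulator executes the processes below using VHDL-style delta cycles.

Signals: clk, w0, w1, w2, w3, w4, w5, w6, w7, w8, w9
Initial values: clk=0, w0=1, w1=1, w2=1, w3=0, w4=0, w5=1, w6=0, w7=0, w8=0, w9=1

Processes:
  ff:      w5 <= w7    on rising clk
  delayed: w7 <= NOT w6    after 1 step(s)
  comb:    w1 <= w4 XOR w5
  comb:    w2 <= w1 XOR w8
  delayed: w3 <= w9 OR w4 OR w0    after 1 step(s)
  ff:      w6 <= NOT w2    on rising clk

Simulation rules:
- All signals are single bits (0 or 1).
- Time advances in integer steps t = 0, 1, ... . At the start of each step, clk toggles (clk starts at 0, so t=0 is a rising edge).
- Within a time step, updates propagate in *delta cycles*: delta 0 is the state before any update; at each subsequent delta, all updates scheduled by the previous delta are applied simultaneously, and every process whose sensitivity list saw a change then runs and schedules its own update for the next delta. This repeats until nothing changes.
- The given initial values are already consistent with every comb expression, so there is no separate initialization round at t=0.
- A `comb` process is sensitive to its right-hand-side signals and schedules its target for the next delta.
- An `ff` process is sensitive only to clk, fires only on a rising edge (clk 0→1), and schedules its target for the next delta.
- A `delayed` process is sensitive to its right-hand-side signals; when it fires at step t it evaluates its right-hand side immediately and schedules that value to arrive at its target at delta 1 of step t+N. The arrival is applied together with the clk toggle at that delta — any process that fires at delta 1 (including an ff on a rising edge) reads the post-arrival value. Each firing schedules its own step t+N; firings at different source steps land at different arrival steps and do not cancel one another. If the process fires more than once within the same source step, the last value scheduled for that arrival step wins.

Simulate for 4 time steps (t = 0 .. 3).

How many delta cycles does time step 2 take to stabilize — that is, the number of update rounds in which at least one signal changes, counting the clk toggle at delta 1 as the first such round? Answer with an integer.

2

t0.Δ0 w5=1 w3=0 clk=0 w6=0 w1=1 w0=1 w7=0 w8=0 w9=1 w4=0 w2=1
t0.Δ1 w5=1 w3=0 clk=1 w6=0 w1=1 w0=1 w7=0 w8=0 w9=1 w4=0 w2=1
t0.Δ2 w5=0 w3=0 clk=1 w6=0 w1=1 w0=1 w7=0 w8=0 w9=1 w4=0 w2=1
t0.Δ3 w5=0 w3=0 clk=1 w6=0 w1=0 w0=1 w7=0 w8=0 w9=1 w4=0 w2=1
t0.Δ4 w5=0 w3=0 clk=1 w6=0 w1=0 w0=1 w7=0 w8=0 w9=1 w4=0 w2=0
t1.Δ0 w5=0 w3=0 clk=1 w6=0 w1=0 w0=1 w7=0 w8=0 w9=1 w4=0 w2=0
t1.Δ1 w5=0 w3=0 clk=0 w6=0 w1=0 w0=1 w7=0 w8=0 w9=1 w4=0 w2=0
t2.Δ0 w5=0 w3=0 clk=0 w6=0 w1=0 w0=1 w7=0 w8=0 w9=1 w4=0 w2=0
t2.Δ1 w5=0 w3=0 clk=1 w6=0 w1=0 w0=1 w7=0 w8=0 w9=1 w4=0 w2=0
t2.Δ2 w5=0 w3=0 clk=1 w6=1 w1=0 w0=1 w7=0 w8=0 w9=1 w4=0 w2=0
t3.Δ0 w5=0 w3=0 clk=1 w6=1 w1=0 w0=1 w7=0 w8=0 w9=1 w4=0 w2=0
t3.Δ1 w5=0 w3=0 clk=0 w6=1 w1=0 w0=1 w7=0 w8=0 w9=1 w4=0 w2=0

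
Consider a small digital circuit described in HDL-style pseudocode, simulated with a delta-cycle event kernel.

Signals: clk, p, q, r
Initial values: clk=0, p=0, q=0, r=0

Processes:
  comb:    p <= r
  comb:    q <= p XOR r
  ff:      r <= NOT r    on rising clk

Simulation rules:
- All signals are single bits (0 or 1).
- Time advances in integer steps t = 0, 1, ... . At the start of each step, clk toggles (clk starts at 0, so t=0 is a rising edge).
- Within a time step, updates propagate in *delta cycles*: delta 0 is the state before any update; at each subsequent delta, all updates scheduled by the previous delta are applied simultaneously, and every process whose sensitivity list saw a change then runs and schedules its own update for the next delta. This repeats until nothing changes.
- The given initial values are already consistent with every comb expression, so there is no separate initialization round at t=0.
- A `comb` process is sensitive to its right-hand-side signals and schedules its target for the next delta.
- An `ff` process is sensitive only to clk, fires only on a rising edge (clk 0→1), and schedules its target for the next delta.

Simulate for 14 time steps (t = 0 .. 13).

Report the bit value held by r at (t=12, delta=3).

[bits: r,q,p,clk]
t=0: Δ0=0000 Δ1=0001 Δ2=1001 Δ3=1111 Δ4=1011 | 4Δ
t=1: Δ0=1011 Δ1=1010 | 1Δ
t=2: Δ0=1010 Δ1=1011 Δ2=0011 Δ3=0101 Δ4=0001 | 4Δ
t=3: Δ0=0001 Δ1=0000 | 1Δ
t=4: Δ0=0000 Δ1=0001 Δ2=1001 Δ3=1111 Δ4=1011 | 4Δ
t=5: Δ0=1011 Δ1=1010 | 1Δ
t=6: Δ0=1010 Δ1=1011 Δ2=0011 Δ3=0101 Δ4=0001 | 4Δ
t=7: Δ0=0001 Δ1=0000 | 1Δ
t=8: Δ0=0000 Δ1=0001 Δ2=1001 Δ3=1111 Δ4=1011 | 4Δ
t=9: Δ0=1011 Δ1=1010 | 1Δ
t=10: Δ0=1010 Δ1=1011 Δ2=0011 Δ3=0101 Δ4=0001 | 4Δ
t=11: Δ0=0001 Δ1=0000 | 1Δ
t=12: Δ0=0000 Δ1=0001 Δ2=1001 Δ3=1111 Δ4=1011 | 4Δ
t=13: Δ0=1011 Δ1=1010 | 1Δ

1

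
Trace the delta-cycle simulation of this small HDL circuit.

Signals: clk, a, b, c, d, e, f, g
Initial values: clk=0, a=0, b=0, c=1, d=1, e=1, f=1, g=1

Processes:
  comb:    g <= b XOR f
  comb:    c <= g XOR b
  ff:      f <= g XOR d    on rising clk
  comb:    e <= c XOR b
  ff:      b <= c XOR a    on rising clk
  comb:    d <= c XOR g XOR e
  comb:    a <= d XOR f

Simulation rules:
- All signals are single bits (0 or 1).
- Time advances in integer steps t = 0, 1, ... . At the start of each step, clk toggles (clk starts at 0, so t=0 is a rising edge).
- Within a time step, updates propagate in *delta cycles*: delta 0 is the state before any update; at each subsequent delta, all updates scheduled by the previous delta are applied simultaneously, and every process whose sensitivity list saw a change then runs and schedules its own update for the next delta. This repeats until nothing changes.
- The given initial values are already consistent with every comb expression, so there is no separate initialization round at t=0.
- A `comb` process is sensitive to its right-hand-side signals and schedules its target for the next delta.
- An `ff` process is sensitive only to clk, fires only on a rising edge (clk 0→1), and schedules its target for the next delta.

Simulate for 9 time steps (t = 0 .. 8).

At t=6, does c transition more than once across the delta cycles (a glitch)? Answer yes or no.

no

t0.Δ0 d=1 clk=0 c=1 b=0 g=1 e=1 f=1 a=0
t0.Δ1 d=1 clk=1 c=1 b=0 g=1 e=1 f=1 a=0
t0.Δ2 d=1 clk=1 c=1 b=1 g=1 e=1 f=0 a=0
t0.Δ3 d=1 clk=1 c=0 b=1 g=1 e=0 f=0 a=1
t0.Δ4 d=1 clk=1 c=0 b=1 g=1 e=1 f=0 a=1
t0.Δ5 d=0 clk=1 c=0 b=1 g=1 e=1 f=0 a=1
t0.Δ6 d=0 clk=1 c=0 b=1 g=1 e=1 f=0 a=0
t1.Δ0 d=0 clk=1 c=0 b=1 g=1 e=1 f=0 a=0
t1.Δ1 d=0 clk=0 c=0 b=1 g=1 e=1 f=0 a=0
t2.Δ0 d=0 clk=0 c=0 b=1 g=1 e=1 f=0 a=0
t2.Δ1 d=0 clk=1 c=0 b=1 g=1 e=1 f=0 a=0
t2.Δ2 d=0 clk=1 c=0 b=0 g=1 e=1 f=1 a=0
t2.Δ3 d=0 clk=1 c=1 b=0 g=1 e=0 f=1 a=1
t2.Δ4 d=0 clk=1 c=1 b=0 g=1 e=1 f=1 a=1
t2.Δ5 d=1 clk=1 c=1 b=0 g=1 e=1 f=1 a=1
t2.Δ6 d=1 clk=1 c=1 b=0 g=1 e=1 f=1 a=0
t3.Δ0 d=1 clk=1 c=1 b=0 g=1 e=1 f=1 a=0
t3.Δ1 d=1 clk=0 c=1 b=0 g=1 e=1 f=1 a=0
t4.Δ0 d=1 clk=0 c=1 b=0 g=1 e=1 f=1 a=0
t4.Δ1 d=1 clk=1 c=1 b=0 g=1 e=1 f=1 a=0
t4.Δ2 d=1 clk=1 c=1 b=1 g=1 e=1 f=0 a=0
t4.Δ3 d=1 clk=1 c=0 b=1 g=1 e=0 f=0 a=1
t4.Δ4 d=1 clk=1 c=0 b=1 g=1 e=1 f=0 a=1
t4.Δ5 d=0 clk=1 c=0 b=1 g=1 e=1 f=0 a=1
t4.Δ6 d=0 clk=1 c=0 b=1 g=1 e=1 f=0 a=0
t5.Δ0 d=0 clk=1 c=0 b=1 g=1 e=1 f=0 a=0
t5.Δ1 d=0 clk=0 c=0 b=1 g=1 e=1 f=0 a=0
t6.Δ0 d=0 clk=0 c=0 b=1 g=1 e=1 f=0 a=0
t6.Δ1 d=0 clk=1 c=0 b=1 g=1 e=1 f=0 a=0
t6.Δ2 d=0 clk=1 c=0 b=0 g=1 e=1 f=1 a=0
t6.Δ3 d=0 clk=1 c=1 b=0 g=1 e=0 f=1 a=1
t6.Δ4 d=0 clk=1 c=1 b=0 g=1 e=1 f=1 a=1
t6.Δ5 d=1 clk=1 c=1 b=0 g=1 e=1 f=1 a=1
t6.Δ6 d=1 clk=1 c=1 b=0 g=1 e=1 f=1 a=0
t7.Δ0 d=1 clk=1 c=1 b=0 g=1 e=1 f=1 a=0
t7.Δ1 d=1 clk=0 c=1 b=0 g=1 e=1 f=1 a=0
t8.Δ0 d=1 clk=0 c=1 b=0 g=1 e=1 f=1 a=0
t8.Δ1 d=1 clk=1 c=1 b=0 g=1 e=1 f=1 a=0
t8.Δ2 d=1 clk=1 c=1 b=1 g=1 e=1 f=0 a=0
t8.Δ3 d=1 clk=1 c=0 b=1 g=1 e=0 f=0 a=1
t8.Δ4 d=1 clk=1 c=0 b=1 g=1 e=1 f=0 a=1
t8.Δ5 d=0 clk=1 c=0 b=1 g=1 e=1 f=0 a=1
t8.Δ6 d=0 clk=1 c=0 b=1 g=1 e=1 f=0 a=0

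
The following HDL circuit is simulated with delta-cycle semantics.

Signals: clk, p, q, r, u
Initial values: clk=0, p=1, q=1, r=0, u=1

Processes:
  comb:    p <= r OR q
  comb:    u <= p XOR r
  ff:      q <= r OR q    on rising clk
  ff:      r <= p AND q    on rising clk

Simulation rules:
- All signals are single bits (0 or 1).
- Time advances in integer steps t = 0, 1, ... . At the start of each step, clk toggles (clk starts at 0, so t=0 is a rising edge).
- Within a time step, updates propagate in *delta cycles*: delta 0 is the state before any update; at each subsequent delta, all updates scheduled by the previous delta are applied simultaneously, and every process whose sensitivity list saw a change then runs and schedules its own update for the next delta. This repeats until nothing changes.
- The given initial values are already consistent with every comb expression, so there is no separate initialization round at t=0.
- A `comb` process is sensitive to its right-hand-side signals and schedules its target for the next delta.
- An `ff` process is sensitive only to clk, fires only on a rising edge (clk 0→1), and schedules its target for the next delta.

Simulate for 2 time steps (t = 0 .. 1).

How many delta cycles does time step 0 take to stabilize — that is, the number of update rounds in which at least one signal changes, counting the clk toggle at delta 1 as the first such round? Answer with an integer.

[bits: clk,q,r,u,p]
t=0: Δ0=01011 Δ1=11011 Δ2=11111 Δ3=11101 | 3Δ
t=1: Δ0=11101 Δ1=01101 | 1Δ

3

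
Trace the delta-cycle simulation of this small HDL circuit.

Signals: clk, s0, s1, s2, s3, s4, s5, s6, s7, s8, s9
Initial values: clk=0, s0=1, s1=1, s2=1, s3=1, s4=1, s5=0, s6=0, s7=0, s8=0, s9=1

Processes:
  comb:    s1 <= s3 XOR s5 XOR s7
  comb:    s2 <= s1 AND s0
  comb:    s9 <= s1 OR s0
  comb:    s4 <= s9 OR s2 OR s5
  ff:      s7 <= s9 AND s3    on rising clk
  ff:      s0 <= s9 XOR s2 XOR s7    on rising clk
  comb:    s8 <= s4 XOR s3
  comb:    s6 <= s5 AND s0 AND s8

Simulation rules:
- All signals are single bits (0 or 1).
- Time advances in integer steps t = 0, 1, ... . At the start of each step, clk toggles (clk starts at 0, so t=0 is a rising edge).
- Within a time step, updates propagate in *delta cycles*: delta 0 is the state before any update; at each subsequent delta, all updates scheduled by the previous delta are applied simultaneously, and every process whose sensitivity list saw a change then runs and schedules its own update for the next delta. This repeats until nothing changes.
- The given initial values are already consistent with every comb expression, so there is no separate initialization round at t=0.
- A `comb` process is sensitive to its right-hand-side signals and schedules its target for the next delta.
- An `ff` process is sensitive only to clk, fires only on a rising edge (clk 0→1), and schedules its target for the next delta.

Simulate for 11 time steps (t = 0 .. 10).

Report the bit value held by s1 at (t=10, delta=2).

0

t0.Δ0 s7=0 s9=1 s6=0 s8=0 s4=1 s2=1 s1=1 s5=0 s3=1 s0=1 clk=0
t0.Δ1 s7=0 s9=1 s6=0 s8=0 s4=1 s2=1 s1=1 s5=0 s3=1 s0=1 clk=1
t0.Δ2 s7=1 s9=1 s6=0 s8=0 s4=1 s2=1 s1=1 s5=0 s3=1 s0=0 clk=1
t0.Δ3 s7=1 s9=1 s6=0 s8=0 s4=1 s2=0 s1=0 s5=0 s3=1 s0=0 clk=1
t0.Δ4 s7=1 s9=0 s6=0 s8=0 s4=1 s2=0 s1=0 s5=0 s3=1 s0=0 clk=1
t0.Δ5 s7=1 s9=0 s6=0 s8=0 s4=0 s2=0 s1=0 s5=0 s3=1 s0=0 clk=1
t0.Δ6 s7=1 s9=0 s6=0 s8=1 s4=0 s2=0 s1=0 s5=0 s3=1 s0=0 clk=1
t1.Δ0 s7=1 s9=0 s6=0 s8=1 s4=0 s2=0 s1=0 s5=0 s3=1 s0=0 clk=1
t1.Δ1 s7=1 s9=0 s6=0 s8=1 s4=0 s2=0 s1=0 s5=0 s3=1 s0=0 clk=0
t2.Δ0 s7=1 s9=0 s6=0 s8=1 s4=0 s2=0 s1=0 s5=0 s3=1 s0=0 clk=0
t2.Δ1 s7=1 s9=0 s6=0 s8=1 s4=0 s2=0 s1=0 s5=0 s3=1 s0=0 clk=1
t2.Δ2 s7=0 s9=0 s6=0 s8=1 s4=0 s2=0 s1=0 s5=0 s3=1 s0=1 clk=1
t2.Δ3 s7=0 s9=1 s6=0 s8=1 s4=0 s2=0 s1=1 s5=0 s3=1 s0=1 clk=1
t2.Δ4 s7=0 s9=1 s6=0 s8=1 s4=1 s2=1 s1=1 s5=0 s3=1 s0=1 clk=1
t2.Δ5 s7=0 s9=1 s6=0 s8=0 s4=1 s2=1 s1=1 s5=0 s3=1 s0=1 clk=1
t3.Δ0 s7=0 s9=1 s6=0 s8=0 s4=1 s2=1 s1=1 s5=0 s3=1 s0=1 clk=1
t3.Δ1 s7=0 s9=1 s6=0 s8=0 s4=1 s2=1 s1=1 s5=0 s3=1 s0=1 clk=0
t4.Δ0 s7=0 s9=1 s6=0 s8=0 s4=1 s2=1 s1=1 s5=0 s3=1 s0=1 clk=0
t4.Δ1 s7=0 s9=1 s6=0 s8=0 s4=1 s2=1 s1=1 s5=0 s3=1 s0=1 clk=1
t4.Δ2 s7=1 s9=1 s6=0 s8=0 s4=1 s2=1 s1=1 s5=0 s3=1 s0=0 clk=1
t4.Δ3 s7=1 s9=1 s6=0 s8=0 s4=1 s2=0 s1=0 s5=0 s3=1 s0=0 clk=1
t4.Δ4 s7=1 s9=0 s6=0 s8=0 s4=1 s2=0 s1=0 s5=0 s3=1 s0=0 clk=1
t4.Δ5 s7=1 s9=0 s6=0 s8=0 s4=0 s2=0 s1=0 s5=0 s3=1 s0=0 clk=1
t4.Δ6 s7=1 s9=0 s6=0 s8=1 s4=0 s2=0 s1=0 s5=0 s3=1 s0=0 clk=1
t5.Δ0 s7=1 s9=0 s6=0 s8=1 s4=0 s2=0 s1=0 s5=0 s3=1 s0=0 clk=1
t5.Δ1 s7=1 s9=0 s6=0 s8=1 s4=0 s2=0 s1=0 s5=0 s3=1 s0=0 clk=0
t6.Δ0 s7=1 s9=0 s6=0 s8=1 s4=0 s2=0 s1=0 s5=0 s3=1 s0=0 clk=0
t6.Δ1 s7=1 s9=0 s6=0 s8=1 s4=0 s2=0 s1=0 s5=0 s3=1 s0=0 clk=1
t6.Δ2 s7=0 s9=0 s6=0 s8=1 s4=0 s2=0 s1=0 s5=0 s3=1 s0=1 clk=1
t6.Δ3 s7=0 s9=1 s6=0 s8=1 s4=0 s2=0 s1=1 s5=0 s3=1 s0=1 clk=1
t6.Δ4 s7=0 s9=1 s6=0 s8=1 s4=1 s2=1 s1=1 s5=0 s3=1 s0=1 clk=1
t6.Δ5 s7=0 s9=1 s6=0 s8=0 s4=1 s2=1 s1=1 s5=0 s3=1 s0=1 clk=1
t7.Δ0 s7=0 s9=1 s6=0 s8=0 s4=1 s2=1 s1=1 s5=0 s3=1 s0=1 clk=1
t7.Δ1 s7=0 s9=1 s6=0 s8=0 s4=1 s2=1 s1=1 s5=0 s3=1 s0=1 clk=0
t8.Δ0 s7=0 s9=1 s6=0 s8=0 s4=1 s2=1 s1=1 s5=0 s3=1 s0=1 clk=0
t8.Δ1 s7=0 s9=1 s6=0 s8=0 s4=1 s2=1 s1=1 s5=0 s3=1 s0=1 clk=1
t8.Δ2 s7=1 s9=1 s6=0 s8=0 s4=1 s2=1 s1=1 s5=0 s3=1 s0=0 clk=1
t8.Δ3 s7=1 s9=1 s6=0 s8=0 s4=1 s2=0 s1=0 s5=0 s3=1 s0=0 clk=1
t8.Δ4 s7=1 s9=0 s6=0 s8=0 s4=1 s2=0 s1=0 s5=0 s3=1 s0=0 clk=1
t8.Δ5 s7=1 s9=0 s6=0 s8=0 s4=0 s2=0 s1=0 s5=0 s3=1 s0=0 clk=1
t8.Δ6 s7=1 s9=0 s6=0 s8=1 s4=0 s2=0 s1=0 s5=0 s3=1 s0=0 clk=1
t9.Δ0 s7=1 s9=0 s6=0 s8=1 s4=0 s2=0 s1=0 s5=0 s3=1 s0=0 clk=1
t9.Δ1 s7=1 s9=0 s6=0 s8=1 s4=0 s2=0 s1=0 s5=0 s3=1 s0=0 clk=0
t10.Δ0 s7=1 s9=0 s6=0 s8=1 s4=0 s2=0 s1=0 s5=0 s3=1 s0=0 clk=0
t10.Δ1 s7=1 s9=0 s6=0 s8=1 s4=0 s2=0 s1=0 s5=0 s3=1 s0=0 clk=1
t10.Δ2 s7=0 s9=0 s6=0 s8=1 s4=0 s2=0 s1=0 s5=0 s3=1 s0=1 clk=1
t10.Δ3 s7=0 s9=1 s6=0 s8=1 s4=0 s2=0 s1=1 s5=0 s3=1 s0=1 clk=1
t10.Δ4 s7=0 s9=1 s6=0 s8=1 s4=1 s2=1 s1=1 s5=0 s3=1 s0=1 clk=1
t10.Δ5 s7=0 s9=1 s6=0 s8=0 s4=1 s2=1 s1=1 s5=0 s3=1 s0=1 clk=1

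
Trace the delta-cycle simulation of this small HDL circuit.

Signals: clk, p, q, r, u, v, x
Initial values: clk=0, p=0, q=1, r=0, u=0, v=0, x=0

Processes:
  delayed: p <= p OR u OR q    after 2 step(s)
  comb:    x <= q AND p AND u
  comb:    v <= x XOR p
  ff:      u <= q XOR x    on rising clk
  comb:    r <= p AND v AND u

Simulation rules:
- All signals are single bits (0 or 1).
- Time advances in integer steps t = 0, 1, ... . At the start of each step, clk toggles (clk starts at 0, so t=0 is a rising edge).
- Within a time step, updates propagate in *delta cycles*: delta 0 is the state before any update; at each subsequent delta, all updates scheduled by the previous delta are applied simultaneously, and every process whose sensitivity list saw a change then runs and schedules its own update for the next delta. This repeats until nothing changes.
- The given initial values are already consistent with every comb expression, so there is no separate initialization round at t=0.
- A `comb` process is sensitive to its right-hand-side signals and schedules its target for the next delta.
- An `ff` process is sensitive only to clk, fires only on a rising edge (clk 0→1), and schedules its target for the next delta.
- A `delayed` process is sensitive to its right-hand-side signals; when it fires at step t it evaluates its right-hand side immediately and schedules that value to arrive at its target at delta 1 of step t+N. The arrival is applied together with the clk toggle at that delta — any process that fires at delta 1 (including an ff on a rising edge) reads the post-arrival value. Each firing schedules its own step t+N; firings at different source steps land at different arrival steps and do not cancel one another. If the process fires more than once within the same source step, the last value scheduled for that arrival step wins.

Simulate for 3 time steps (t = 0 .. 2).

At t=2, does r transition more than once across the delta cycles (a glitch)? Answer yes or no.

yes

[bits: p,clk,v,u,x,q,r]
t=0: Δ0=0000010 Δ1=0100010 Δ2=0101010 | 2Δ
t=1: Δ0=0101010 Δ1=0001010 | 1Δ
t=2: Δ0=0001010 Δ1=1101010 Δ2=1111110 Δ3=1101111 Δ4=1101110 | 4Δ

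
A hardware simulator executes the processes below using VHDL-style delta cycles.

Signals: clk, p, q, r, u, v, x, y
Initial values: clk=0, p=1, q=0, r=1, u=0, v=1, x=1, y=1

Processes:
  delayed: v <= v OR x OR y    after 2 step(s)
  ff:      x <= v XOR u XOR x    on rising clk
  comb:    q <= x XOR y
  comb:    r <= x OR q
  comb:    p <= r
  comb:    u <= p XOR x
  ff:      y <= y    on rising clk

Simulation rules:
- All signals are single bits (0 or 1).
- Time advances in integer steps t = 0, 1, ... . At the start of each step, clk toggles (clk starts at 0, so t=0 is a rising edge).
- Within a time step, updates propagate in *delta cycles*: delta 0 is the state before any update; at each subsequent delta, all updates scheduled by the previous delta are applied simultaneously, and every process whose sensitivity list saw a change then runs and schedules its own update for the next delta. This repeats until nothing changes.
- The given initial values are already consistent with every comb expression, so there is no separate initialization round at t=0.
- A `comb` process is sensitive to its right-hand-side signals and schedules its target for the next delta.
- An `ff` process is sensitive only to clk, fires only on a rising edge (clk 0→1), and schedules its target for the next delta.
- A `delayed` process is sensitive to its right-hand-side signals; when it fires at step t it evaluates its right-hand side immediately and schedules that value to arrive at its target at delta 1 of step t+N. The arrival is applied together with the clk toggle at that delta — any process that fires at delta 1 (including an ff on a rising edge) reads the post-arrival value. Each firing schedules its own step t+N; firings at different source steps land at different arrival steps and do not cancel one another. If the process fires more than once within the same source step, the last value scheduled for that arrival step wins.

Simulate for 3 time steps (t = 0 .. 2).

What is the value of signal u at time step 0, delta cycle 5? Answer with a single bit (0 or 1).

0

t0.Δ0 p=1 q=0 v=1 r=1 u=0 y=1 clk=0 x=1
t0.Δ1 p=1 q=0 v=1 r=1 u=0 y=1 clk=1 x=1
t0.Δ2 p=1 q=0 v=1 r=1 u=0 y=1 clk=1 x=0
t0.Δ3 p=1 q=1 v=1 r=0 u=1 y=1 clk=1 x=0
t0.Δ4 p=0 q=1 v=1 r=1 u=1 y=1 clk=1 x=0
t0.Δ5 p=1 q=1 v=1 r=1 u=0 y=1 clk=1 x=0
t0.Δ6 p=1 q=1 v=1 r=1 u=1 y=1 clk=1 x=0
t1.Δ0 p=1 q=1 v=1 r=1 u=1 y=1 clk=1 x=0
t1.Δ1 p=1 q=1 v=1 r=1 u=1 y=1 clk=0 x=0
t2.Δ0 p=1 q=1 v=1 r=1 u=1 y=1 clk=0 x=0
t2.Δ1 p=1 q=1 v=1 r=1 u=1 y=1 clk=1 x=0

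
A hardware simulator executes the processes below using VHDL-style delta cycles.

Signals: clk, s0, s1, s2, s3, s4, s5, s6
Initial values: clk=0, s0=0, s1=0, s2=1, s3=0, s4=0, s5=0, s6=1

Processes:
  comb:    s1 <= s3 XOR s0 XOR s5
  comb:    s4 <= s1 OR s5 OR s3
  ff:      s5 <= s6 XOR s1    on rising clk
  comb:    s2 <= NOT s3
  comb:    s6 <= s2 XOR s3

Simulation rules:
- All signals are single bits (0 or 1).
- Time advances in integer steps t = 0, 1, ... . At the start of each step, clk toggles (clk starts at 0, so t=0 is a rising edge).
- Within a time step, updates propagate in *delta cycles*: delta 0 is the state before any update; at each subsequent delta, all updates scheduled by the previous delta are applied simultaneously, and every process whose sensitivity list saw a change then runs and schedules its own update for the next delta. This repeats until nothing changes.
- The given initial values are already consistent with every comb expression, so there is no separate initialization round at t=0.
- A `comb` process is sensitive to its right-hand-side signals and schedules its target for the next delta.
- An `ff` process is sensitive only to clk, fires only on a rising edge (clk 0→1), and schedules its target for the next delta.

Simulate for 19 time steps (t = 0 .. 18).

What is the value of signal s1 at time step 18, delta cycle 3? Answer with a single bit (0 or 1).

t=0 Δ0: s4=0 s5=0 s3=0 s2=1 clk=0 s0=0 s6=1 s1=0
  Δ1: clk:0→1
  Δ2: s5:0→1
  Δ3: s4:0→1, s1:0→1
  (3Δ to stable)
t=1 Δ0: s4=1 s5=1 s3=0 s2=1 clk=1 s0=0 s6=1 s1=1
  Δ1: clk:1→0
  (1Δ to stable)
t=2 Δ0: s4=1 s5=1 s3=0 s2=1 clk=0 s0=0 s6=1 s1=1
  Δ1: clk:0→1
  Δ2: s5:1→0
  Δ3: s1:1→0
  Δ4: s4:1→0
  (4Δ to stable)
t=3 Δ0: s4=0 s5=0 s3=0 s2=1 clk=1 s0=0 s6=1 s1=0
  Δ1: clk:1→0
  (1Δ to stable)
t=4 Δ0: s4=0 s5=0 s3=0 s2=1 clk=0 s0=0 s6=1 s1=0
  Δ1: clk:0→1
  Δ2: s5:0→1
  Δ3: s4:0→1, s1:0→1
  (3Δ to stable)
t=5 Δ0: s4=1 s5=1 s3=0 s2=1 clk=1 s0=0 s6=1 s1=1
  Δ1: clk:1→0
  (1Δ to stable)
t=6 Δ0: s4=1 s5=1 s3=0 s2=1 clk=0 s0=0 s6=1 s1=1
  Δ1: clk:0→1
  Δ2: s5:1→0
  Δ3: s1:1→0
  Δ4: s4:1→0
  (4Δ to stable)
t=7 Δ0: s4=0 s5=0 s3=0 s2=1 clk=1 s0=0 s6=1 s1=0
  Δ1: clk:1→0
  (1Δ to stable)
t=8 Δ0: s4=0 s5=0 s3=0 s2=1 clk=0 s0=0 s6=1 s1=0
  Δ1: clk:0→1
  Δ2: s5:0→1
  Δ3: s4:0→1, s1:0→1
  (3Δ to stable)
t=9 Δ0: s4=1 s5=1 s3=0 s2=1 clk=1 s0=0 s6=1 s1=1
  Δ1: clk:1→0
  (1Δ to stable)
t=10 Δ0: s4=1 s5=1 s3=0 s2=1 clk=0 s0=0 s6=1 s1=1
  Δ1: clk:0→1
  Δ2: s5:1→0
  Δ3: s1:1→0
  Δ4: s4:1→0
  (4Δ to stable)
t=11 Δ0: s4=0 s5=0 s3=0 s2=1 clk=1 s0=0 s6=1 s1=0
  Δ1: clk:1→0
  (1Δ to stable)
t=12 Δ0: s4=0 s5=0 s3=0 s2=1 clk=0 s0=0 s6=1 s1=0
  Δ1: clk:0→1
  Δ2: s5:0→1
  Δ3: s4:0→1, s1:0→1
  (3Δ to stable)
t=13 Δ0: s4=1 s5=1 s3=0 s2=1 clk=1 s0=0 s6=1 s1=1
  Δ1: clk:1→0
  (1Δ to stable)
t=14 Δ0: s4=1 s5=1 s3=0 s2=1 clk=0 s0=0 s6=1 s1=1
  Δ1: clk:0→1
  Δ2: s5:1→0
  Δ3: s1:1→0
  Δ4: s4:1→0
  (4Δ to stable)
t=15 Δ0: s4=0 s5=0 s3=0 s2=1 clk=1 s0=0 s6=1 s1=0
  Δ1: clk:1→0
  (1Δ to stable)
t=16 Δ0: s4=0 s5=0 s3=0 s2=1 clk=0 s0=0 s6=1 s1=0
  Δ1: clk:0→1
  Δ2: s5:0→1
  Δ3: s4:0→1, s1:0→1
  (3Δ to stable)
t=17 Δ0: s4=1 s5=1 s3=0 s2=1 clk=1 s0=0 s6=1 s1=1
  Δ1: clk:1→0
  (1Δ to stable)
t=18 Δ0: s4=1 s5=1 s3=0 s2=1 clk=0 s0=0 s6=1 s1=1
  Δ1: clk:0→1
  Δ2: s5:1→0
  Δ3: s1:1→0
  Δ4: s4:1→0
  (4Δ to stable)

0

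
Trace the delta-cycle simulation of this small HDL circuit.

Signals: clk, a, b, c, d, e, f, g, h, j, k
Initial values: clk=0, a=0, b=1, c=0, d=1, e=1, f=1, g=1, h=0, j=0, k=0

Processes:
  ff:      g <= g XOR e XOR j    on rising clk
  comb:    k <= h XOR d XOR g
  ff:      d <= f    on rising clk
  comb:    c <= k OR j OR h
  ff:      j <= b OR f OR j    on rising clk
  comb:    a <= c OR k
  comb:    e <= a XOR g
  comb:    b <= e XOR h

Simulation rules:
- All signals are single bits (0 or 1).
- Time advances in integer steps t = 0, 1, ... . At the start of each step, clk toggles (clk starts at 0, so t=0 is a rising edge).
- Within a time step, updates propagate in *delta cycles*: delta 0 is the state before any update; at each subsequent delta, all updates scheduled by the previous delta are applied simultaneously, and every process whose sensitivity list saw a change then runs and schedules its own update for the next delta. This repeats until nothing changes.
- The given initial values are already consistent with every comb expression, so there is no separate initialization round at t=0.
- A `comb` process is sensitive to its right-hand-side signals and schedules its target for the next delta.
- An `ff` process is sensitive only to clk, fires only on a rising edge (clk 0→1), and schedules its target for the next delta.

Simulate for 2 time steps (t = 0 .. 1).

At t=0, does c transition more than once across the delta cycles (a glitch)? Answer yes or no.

no

[bits: h,d,f,e,clk,b,j,c,a,g,k]
t=0: Δ0=01110100010 Δ1=01111100010 Δ2=01111110000 Δ3=01101111001 Δ4=01101011101 Δ5=01111011101 Δ6=01111111101 | 6Δ
t=1: Δ0=01111111101 Δ1=01110111101 | 1Δ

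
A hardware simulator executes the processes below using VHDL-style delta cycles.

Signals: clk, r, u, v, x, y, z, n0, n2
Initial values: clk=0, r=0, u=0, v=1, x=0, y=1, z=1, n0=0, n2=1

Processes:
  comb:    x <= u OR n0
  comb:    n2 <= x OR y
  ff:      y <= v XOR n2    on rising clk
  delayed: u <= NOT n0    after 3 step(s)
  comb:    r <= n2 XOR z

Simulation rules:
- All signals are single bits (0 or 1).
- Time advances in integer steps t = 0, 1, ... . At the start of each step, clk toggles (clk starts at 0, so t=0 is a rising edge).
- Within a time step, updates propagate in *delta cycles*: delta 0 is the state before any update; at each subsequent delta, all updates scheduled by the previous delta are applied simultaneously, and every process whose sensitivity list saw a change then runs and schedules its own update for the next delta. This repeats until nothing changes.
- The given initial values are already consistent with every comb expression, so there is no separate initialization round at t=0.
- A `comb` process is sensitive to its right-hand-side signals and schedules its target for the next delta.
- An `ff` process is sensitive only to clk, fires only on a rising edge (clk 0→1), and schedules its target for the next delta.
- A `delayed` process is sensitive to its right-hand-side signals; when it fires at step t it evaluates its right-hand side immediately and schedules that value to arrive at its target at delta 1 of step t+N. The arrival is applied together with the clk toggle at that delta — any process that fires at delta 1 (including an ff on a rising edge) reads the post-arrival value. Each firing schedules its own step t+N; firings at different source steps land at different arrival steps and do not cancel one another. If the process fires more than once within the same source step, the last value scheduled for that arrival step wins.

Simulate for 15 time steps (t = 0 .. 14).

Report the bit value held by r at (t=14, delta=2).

t0.Δ0 z=1 clk=0 n2=1 u=0 n0=0 y=1 x=0 v=1 r=0
t0.Δ1 z=1 clk=1 n2=1 u=0 n0=0 y=1 x=0 v=1 r=0
t0.Δ2 z=1 clk=1 n2=1 u=0 n0=0 y=0 x=0 v=1 r=0
t0.Δ3 z=1 clk=1 n2=0 u=0 n0=0 y=0 x=0 v=1 r=0
t0.Δ4 z=1 clk=1 n2=0 u=0 n0=0 y=0 x=0 v=1 r=1
t1.Δ0 z=1 clk=1 n2=0 u=0 n0=0 y=0 x=0 v=1 r=1
t1.Δ1 z=1 clk=0 n2=0 u=0 n0=0 y=0 x=0 v=1 r=1
t2.Δ0 z=1 clk=0 n2=0 u=0 n0=0 y=0 x=0 v=1 r=1
t2.Δ1 z=1 clk=1 n2=0 u=0 n0=0 y=0 x=0 v=1 r=1
t2.Δ2 z=1 clk=1 n2=0 u=0 n0=0 y=1 x=0 v=1 r=1
t2.Δ3 z=1 clk=1 n2=1 u=0 n0=0 y=1 x=0 v=1 r=1
t2.Δ4 z=1 clk=1 n2=1 u=0 n0=0 y=1 x=0 v=1 r=0
t3.Δ0 z=1 clk=1 n2=1 u=0 n0=0 y=1 x=0 v=1 r=0
t3.Δ1 z=1 clk=0 n2=1 u=0 n0=0 y=1 x=0 v=1 r=0
t4.Δ0 z=1 clk=0 n2=1 u=0 n0=0 y=1 x=0 v=1 r=0
t4.Δ1 z=1 clk=1 n2=1 u=0 n0=0 y=1 x=0 v=1 r=0
t4.Δ2 z=1 clk=1 n2=1 u=0 n0=0 y=0 x=0 v=1 r=0
t4.Δ3 z=1 clk=1 n2=0 u=0 n0=0 y=0 x=0 v=1 r=0
t4.Δ4 z=1 clk=1 n2=0 u=0 n0=0 y=0 x=0 v=1 r=1
t5.Δ0 z=1 clk=1 n2=0 u=0 n0=0 y=0 x=0 v=1 r=1
t5.Δ1 z=1 clk=0 n2=0 u=0 n0=0 y=0 x=0 v=1 r=1
t6.Δ0 z=1 clk=0 n2=0 u=0 n0=0 y=0 x=0 v=1 r=1
t6.Δ1 z=1 clk=1 n2=0 u=0 n0=0 y=0 x=0 v=1 r=1
t6.Δ2 z=1 clk=1 n2=0 u=0 n0=0 y=1 x=0 v=1 r=1
t6.Δ3 z=1 clk=1 n2=1 u=0 n0=0 y=1 x=0 v=1 r=1
t6.Δ4 z=1 clk=1 n2=1 u=0 n0=0 y=1 x=0 v=1 r=0
t7.Δ0 z=1 clk=1 n2=1 u=0 n0=0 y=1 x=0 v=1 r=0
t7.Δ1 z=1 clk=0 n2=1 u=0 n0=0 y=1 x=0 v=1 r=0
t8.Δ0 z=1 clk=0 n2=1 u=0 n0=0 y=1 x=0 v=1 r=0
t8.Δ1 z=1 clk=1 n2=1 u=0 n0=0 y=1 x=0 v=1 r=0
t8.Δ2 z=1 clk=1 n2=1 u=0 n0=0 y=0 x=0 v=1 r=0
t8.Δ3 z=1 clk=1 n2=0 u=0 n0=0 y=0 x=0 v=1 r=0
t8.Δ4 z=1 clk=1 n2=0 u=0 n0=0 y=0 x=0 v=1 r=1
t9.Δ0 z=1 clk=1 n2=0 u=0 n0=0 y=0 x=0 v=1 r=1
t9.Δ1 z=1 clk=0 n2=0 u=0 n0=0 y=0 x=0 v=1 r=1
t10.Δ0 z=1 clk=0 n2=0 u=0 n0=0 y=0 x=0 v=1 r=1
t10.Δ1 z=1 clk=1 n2=0 u=0 n0=0 y=0 x=0 v=1 r=1
t10.Δ2 z=1 clk=1 n2=0 u=0 n0=0 y=1 x=0 v=1 r=1
t10.Δ3 z=1 clk=1 n2=1 u=0 n0=0 y=1 x=0 v=1 r=1
t10.Δ4 z=1 clk=1 n2=1 u=0 n0=0 y=1 x=0 v=1 r=0
t11.Δ0 z=1 clk=1 n2=1 u=0 n0=0 y=1 x=0 v=1 r=0
t11.Δ1 z=1 clk=0 n2=1 u=0 n0=0 y=1 x=0 v=1 r=0
t12.Δ0 z=1 clk=0 n2=1 u=0 n0=0 y=1 x=0 v=1 r=0
t12.Δ1 z=1 clk=1 n2=1 u=0 n0=0 y=1 x=0 v=1 r=0
t12.Δ2 z=1 clk=1 n2=1 u=0 n0=0 y=0 x=0 v=1 r=0
t12.Δ3 z=1 clk=1 n2=0 u=0 n0=0 y=0 x=0 v=1 r=0
t12.Δ4 z=1 clk=1 n2=0 u=0 n0=0 y=0 x=0 v=1 r=1
t13.Δ0 z=1 clk=1 n2=0 u=0 n0=0 y=0 x=0 v=1 r=1
t13.Δ1 z=1 clk=0 n2=0 u=0 n0=0 y=0 x=0 v=1 r=1
t14.Δ0 z=1 clk=0 n2=0 u=0 n0=0 y=0 x=0 v=1 r=1
t14.Δ1 z=1 clk=1 n2=0 u=0 n0=0 y=0 x=0 v=1 r=1
t14.Δ2 z=1 clk=1 n2=0 u=0 n0=0 y=1 x=0 v=1 r=1
t14.Δ3 z=1 clk=1 n2=1 u=0 n0=0 y=1 x=0 v=1 r=1
t14.Δ4 z=1 clk=1 n2=1 u=0 n0=0 y=1 x=0 v=1 r=0

1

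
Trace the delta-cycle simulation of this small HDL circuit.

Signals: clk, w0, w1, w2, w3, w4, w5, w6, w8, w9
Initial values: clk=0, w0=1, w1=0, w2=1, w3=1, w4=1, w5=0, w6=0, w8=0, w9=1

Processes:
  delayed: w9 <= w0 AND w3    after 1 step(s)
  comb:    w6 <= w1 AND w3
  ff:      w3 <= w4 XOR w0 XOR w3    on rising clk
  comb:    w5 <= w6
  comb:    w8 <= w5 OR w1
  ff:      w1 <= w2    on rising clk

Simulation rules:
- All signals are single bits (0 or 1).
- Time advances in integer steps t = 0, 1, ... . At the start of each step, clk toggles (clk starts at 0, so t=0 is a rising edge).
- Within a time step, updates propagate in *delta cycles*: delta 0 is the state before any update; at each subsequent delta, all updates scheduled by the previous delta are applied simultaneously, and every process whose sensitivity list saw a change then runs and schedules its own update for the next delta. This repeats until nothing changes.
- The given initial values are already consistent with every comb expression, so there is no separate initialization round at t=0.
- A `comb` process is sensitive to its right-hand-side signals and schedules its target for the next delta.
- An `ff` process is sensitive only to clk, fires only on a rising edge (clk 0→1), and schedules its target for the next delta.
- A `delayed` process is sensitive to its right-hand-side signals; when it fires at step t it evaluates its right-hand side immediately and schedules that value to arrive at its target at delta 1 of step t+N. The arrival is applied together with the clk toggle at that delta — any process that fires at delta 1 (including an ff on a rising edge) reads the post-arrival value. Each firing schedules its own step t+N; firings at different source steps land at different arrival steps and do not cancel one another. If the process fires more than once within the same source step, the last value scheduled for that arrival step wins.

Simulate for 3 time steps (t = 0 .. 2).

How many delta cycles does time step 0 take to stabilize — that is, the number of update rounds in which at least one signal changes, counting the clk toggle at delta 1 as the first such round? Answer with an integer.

4

t=0 Δ0: w9=1 w4=1 clk=0 w0=1 w2=1 w6=0 w1=0 w8=0 w5=0 w3=1
  Δ1: clk:0→1
  Δ2: w1:0→1
  Δ3: w6:0→1, w8:0→1
  Δ4: w5:0→1
  (4Δ to stable)
t=1 Δ0: w9=1 w4=1 clk=1 w0=1 w2=1 w6=1 w1=1 w8=1 w5=1 w3=1
  Δ1: clk:1→0
  (1Δ to stable)
t=2 Δ0: w9=1 w4=1 clk=0 w0=1 w2=1 w6=1 w1=1 w8=1 w5=1 w3=1
  Δ1: clk:0→1
  (1Δ to stable)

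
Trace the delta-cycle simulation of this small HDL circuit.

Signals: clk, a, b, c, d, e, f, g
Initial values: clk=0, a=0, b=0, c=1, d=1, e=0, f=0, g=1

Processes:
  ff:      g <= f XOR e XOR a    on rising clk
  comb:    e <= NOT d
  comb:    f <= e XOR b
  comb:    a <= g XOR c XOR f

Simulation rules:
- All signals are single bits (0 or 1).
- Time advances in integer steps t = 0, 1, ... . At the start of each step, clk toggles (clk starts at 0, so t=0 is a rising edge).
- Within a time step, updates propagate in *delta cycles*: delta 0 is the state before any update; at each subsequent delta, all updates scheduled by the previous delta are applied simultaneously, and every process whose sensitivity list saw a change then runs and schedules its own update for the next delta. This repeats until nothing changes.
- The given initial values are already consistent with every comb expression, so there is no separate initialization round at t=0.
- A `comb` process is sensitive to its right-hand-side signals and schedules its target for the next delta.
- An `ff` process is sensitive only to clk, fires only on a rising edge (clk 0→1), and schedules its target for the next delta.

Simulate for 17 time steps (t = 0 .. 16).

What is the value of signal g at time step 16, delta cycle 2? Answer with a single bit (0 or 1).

t0.Δ0 c=1 f=0 clk=0 d=1 e=0 b=0 a=0 g=1
t0.Δ1 c=1 f=0 clk=1 d=1 e=0 b=0 a=0 g=1
t0.Δ2 c=1 f=0 clk=1 d=1 e=0 b=0 a=0 g=0
t0.Δ3 c=1 f=0 clk=1 d=1 e=0 b=0 a=1 g=0
t1.Δ0 c=1 f=0 clk=1 d=1 e=0 b=0 a=1 g=0
t1.Δ1 c=1 f=0 clk=0 d=1 e=0 b=0 a=1 g=0
t2.Δ0 c=1 f=0 clk=0 d=1 e=0 b=0 a=1 g=0
t2.Δ1 c=1 f=0 clk=1 d=1 e=0 b=0 a=1 g=0
t2.Δ2 c=1 f=0 clk=1 d=1 e=0 b=0 a=1 g=1
t2.Δ3 c=1 f=0 clk=1 d=1 e=0 b=0 a=0 g=1
t3.Δ0 c=1 f=0 clk=1 d=1 e=0 b=0 a=0 g=1
t3.Δ1 c=1 f=0 clk=0 d=1 e=0 b=0 a=0 g=1
t4.Δ0 c=1 f=0 clk=0 d=1 e=0 b=0 a=0 g=1
t4.Δ1 c=1 f=0 clk=1 d=1 e=0 b=0 a=0 g=1
t4.Δ2 c=1 f=0 clk=1 d=1 e=0 b=0 a=0 g=0
t4.Δ3 c=1 f=0 clk=1 d=1 e=0 b=0 a=1 g=0
t5.Δ0 c=1 f=0 clk=1 d=1 e=0 b=0 a=1 g=0
t5.Δ1 c=1 f=0 clk=0 d=1 e=0 b=0 a=1 g=0
t6.Δ0 c=1 f=0 clk=0 d=1 e=0 b=0 a=1 g=0
t6.Δ1 c=1 f=0 clk=1 d=1 e=0 b=0 a=1 g=0
t6.Δ2 c=1 f=0 clk=1 d=1 e=0 b=0 a=1 g=1
t6.Δ3 c=1 f=0 clk=1 d=1 e=0 b=0 a=0 g=1
t7.Δ0 c=1 f=0 clk=1 d=1 e=0 b=0 a=0 g=1
t7.Δ1 c=1 f=0 clk=0 d=1 e=0 b=0 a=0 g=1
t8.Δ0 c=1 f=0 clk=0 d=1 e=0 b=0 a=0 g=1
t8.Δ1 c=1 f=0 clk=1 d=1 e=0 b=0 a=0 g=1
t8.Δ2 c=1 f=0 clk=1 d=1 e=0 b=0 a=0 g=0
t8.Δ3 c=1 f=0 clk=1 d=1 e=0 b=0 a=1 g=0
t9.Δ0 c=1 f=0 clk=1 d=1 e=0 b=0 a=1 g=0
t9.Δ1 c=1 f=0 clk=0 d=1 e=0 b=0 a=1 g=0
t10.Δ0 c=1 f=0 clk=0 d=1 e=0 b=0 a=1 g=0
t10.Δ1 c=1 f=0 clk=1 d=1 e=0 b=0 a=1 g=0
t10.Δ2 c=1 f=0 clk=1 d=1 e=0 b=0 a=1 g=1
t10.Δ3 c=1 f=0 clk=1 d=1 e=0 b=0 a=0 g=1
t11.Δ0 c=1 f=0 clk=1 d=1 e=0 b=0 a=0 g=1
t11.Δ1 c=1 f=0 clk=0 d=1 e=0 b=0 a=0 g=1
t12.Δ0 c=1 f=0 clk=0 d=1 e=0 b=0 a=0 g=1
t12.Δ1 c=1 f=0 clk=1 d=1 e=0 b=0 a=0 g=1
t12.Δ2 c=1 f=0 clk=1 d=1 e=0 b=0 a=0 g=0
t12.Δ3 c=1 f=0 clk=1 d=1 e=0 b=0 a=1 g=0
t13.Δ0 c=1 f=0 clk=1 d=1 e=0 b=0 a=1 g=0
t13.Δ1 c=1 f=0 clk=0 d=1 e=0 b=0 a=1 g=0
t14.Δ0 c=1 f=0 clk=0 d=1 e=0 b=0 a=1 g=0
t14.Δ1 c=1 f=0 clk=1 d=1 e=0 b=0 a=1 g=0
t14.Δ2 c=1 f=0 clk=1 d=1 e=0 b=0 a=1 g=1
t14.Δ3 c=1 f=0 clk=1 d=1 e=0 b=0 a=0 g=1
t15.Δ0 c=1 f=0 clk=1 d=1 e=0 b=0 a=0 g=1
t15.Δ1 c=1 f=0 clk=0 d=1 e=0 b=0 a=0 g=1
t16.Δ0 c=1 f=0 clk=0 d=1 e=0 b=0 a=0 g=1
t16.Δ1 c=1 f=0 clk=1 d=1 e=0 b=0 a=0 g=1
t16.Δ2 c=1 f=0 clk=1 d=1 e=0 b=0 a=0 g=0
t16.Δ3 c=1 f=0 clk=1 d=1 e=0 b=0 a=1 g=0

0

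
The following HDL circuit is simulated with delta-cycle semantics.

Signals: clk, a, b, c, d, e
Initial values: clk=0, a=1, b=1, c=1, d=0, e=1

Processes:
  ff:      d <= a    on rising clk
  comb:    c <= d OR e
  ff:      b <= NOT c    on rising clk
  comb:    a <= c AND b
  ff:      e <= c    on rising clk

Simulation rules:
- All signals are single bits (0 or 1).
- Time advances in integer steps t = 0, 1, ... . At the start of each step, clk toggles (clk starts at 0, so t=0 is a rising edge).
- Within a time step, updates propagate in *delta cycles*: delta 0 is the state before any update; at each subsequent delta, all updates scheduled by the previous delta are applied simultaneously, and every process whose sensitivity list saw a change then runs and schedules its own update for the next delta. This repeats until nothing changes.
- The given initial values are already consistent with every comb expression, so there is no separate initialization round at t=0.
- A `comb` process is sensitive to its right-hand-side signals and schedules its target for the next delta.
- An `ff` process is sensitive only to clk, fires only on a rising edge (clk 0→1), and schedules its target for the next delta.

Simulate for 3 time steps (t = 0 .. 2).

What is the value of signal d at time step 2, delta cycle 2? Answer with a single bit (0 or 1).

0

[bits: b,clk,e,d,c,a]
t=0: Δ0=101011 Δ1=111011 Δ2=011111 Δ3=011110 | 3Δ
t=1: Δ0=011110 Δ1=001110 | 1Δ
t=2: Δ0=001110 Δ1=011110 Δ2=011010 | 2Δ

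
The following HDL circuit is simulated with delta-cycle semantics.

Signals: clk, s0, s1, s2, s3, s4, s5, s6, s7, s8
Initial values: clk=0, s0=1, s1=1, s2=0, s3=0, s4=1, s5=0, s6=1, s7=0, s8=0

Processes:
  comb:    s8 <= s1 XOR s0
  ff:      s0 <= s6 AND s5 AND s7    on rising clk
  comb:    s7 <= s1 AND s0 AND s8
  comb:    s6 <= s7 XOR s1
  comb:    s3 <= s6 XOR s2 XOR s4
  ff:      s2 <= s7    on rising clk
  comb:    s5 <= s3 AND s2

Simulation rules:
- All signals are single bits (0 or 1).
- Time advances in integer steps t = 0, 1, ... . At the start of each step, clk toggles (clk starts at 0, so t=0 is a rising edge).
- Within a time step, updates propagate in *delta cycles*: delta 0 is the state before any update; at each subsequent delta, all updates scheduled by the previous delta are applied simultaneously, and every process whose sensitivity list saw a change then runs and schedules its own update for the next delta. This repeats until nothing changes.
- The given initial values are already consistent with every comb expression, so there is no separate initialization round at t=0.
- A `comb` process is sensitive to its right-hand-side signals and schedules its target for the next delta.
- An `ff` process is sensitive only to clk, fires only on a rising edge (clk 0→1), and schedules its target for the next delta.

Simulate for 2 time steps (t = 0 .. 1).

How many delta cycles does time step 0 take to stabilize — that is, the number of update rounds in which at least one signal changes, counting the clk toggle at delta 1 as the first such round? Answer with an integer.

t=0 Δ0: s4=1 s0=1 s3=0 s8=0 s7=0 s5=0 s1=1 s6=1 s2=0 clk=0
  Δ1: clk:0→1
  Δ2: s0:1→0
  Δ3: s8:0→1
  (3Δ to stable)
t=1 Δ0: s4=1 s0=0 s3=0 s8=1 s7=0 s5=0 s1=1 s6=1 s2=0 clk=1
  Δ1: clk:1→0
  (1Δ to stable)

3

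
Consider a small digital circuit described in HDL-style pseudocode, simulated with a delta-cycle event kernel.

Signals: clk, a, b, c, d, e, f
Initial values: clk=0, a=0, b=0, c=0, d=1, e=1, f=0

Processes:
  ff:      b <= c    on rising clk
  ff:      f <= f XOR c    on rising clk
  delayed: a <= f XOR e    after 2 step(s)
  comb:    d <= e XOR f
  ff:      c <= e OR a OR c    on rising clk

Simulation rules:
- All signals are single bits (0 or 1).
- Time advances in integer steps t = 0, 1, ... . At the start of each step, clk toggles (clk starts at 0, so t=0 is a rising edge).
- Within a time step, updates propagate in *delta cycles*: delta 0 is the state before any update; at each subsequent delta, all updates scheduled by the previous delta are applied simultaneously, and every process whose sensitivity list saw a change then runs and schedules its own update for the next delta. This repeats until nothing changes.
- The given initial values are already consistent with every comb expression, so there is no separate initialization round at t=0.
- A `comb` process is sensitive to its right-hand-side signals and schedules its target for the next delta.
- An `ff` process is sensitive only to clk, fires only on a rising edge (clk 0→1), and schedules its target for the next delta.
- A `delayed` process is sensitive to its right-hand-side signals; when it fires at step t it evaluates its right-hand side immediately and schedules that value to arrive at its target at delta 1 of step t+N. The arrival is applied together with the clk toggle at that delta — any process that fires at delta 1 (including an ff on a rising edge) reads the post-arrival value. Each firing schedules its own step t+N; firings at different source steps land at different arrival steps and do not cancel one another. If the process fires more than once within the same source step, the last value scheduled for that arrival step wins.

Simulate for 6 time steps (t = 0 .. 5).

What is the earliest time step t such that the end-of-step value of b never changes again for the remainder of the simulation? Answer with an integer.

[bits: c,e,f,b,clk,a,d]
t=0: Δ0=0100001 Δ1=0100101 Δ2=1100101 | 2Δ
t=1: Δ0=1100101 Δ1=1100001 | 1Δ
t=2: Δ0=1100001 Δ1=1100101 Δ2=1111101 Δ3=1111100 | 3Δ
t=3: Δ0=1111100 Δ1=1111000 | 1Δ
t=4: Δ0=1111000 Δ1=1111100 Δ2=1101100 Δ3=1101101 | 3Δ
t=5: Δ0=1101101 Δ1=1101001 | 1Δ

2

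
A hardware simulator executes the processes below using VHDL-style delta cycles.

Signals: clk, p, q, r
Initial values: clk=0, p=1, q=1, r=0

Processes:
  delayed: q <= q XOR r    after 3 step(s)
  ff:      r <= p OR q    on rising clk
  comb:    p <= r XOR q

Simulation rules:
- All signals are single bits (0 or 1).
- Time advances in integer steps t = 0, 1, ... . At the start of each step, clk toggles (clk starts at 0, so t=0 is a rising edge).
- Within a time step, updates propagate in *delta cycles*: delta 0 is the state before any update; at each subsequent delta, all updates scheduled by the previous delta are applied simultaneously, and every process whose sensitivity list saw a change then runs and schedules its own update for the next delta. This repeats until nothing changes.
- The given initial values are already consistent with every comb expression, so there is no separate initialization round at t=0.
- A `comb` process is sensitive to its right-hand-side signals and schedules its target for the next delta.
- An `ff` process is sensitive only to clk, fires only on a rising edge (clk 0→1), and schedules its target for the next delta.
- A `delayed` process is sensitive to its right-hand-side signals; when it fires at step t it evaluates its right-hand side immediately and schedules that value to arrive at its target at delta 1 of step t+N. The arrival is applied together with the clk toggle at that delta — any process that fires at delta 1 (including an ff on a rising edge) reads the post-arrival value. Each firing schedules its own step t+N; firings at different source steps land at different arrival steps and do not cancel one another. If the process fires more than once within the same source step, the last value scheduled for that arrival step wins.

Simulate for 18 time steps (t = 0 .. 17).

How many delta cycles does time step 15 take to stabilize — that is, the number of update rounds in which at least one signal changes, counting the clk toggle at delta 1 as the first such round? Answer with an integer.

2

t=0 Δ0: q=1 r=0 clk=0 p=1
  Δ1: clk:0→1
  Δ2: r:0→1
  Δ3: p:1→0
  (3Δ to stable)
t=1 Δ0: q=1 r=1 clk=1 p=0
  Δ1: clk:1→0
  (1Δ to stable)
t=2 Δ0: q=1 r=1 clk=0 p=0
  Δ1: clk:0→1
  (1Δ to stable)
t=3 Δ0: q=1 r=1 clk=1 p=0
  Δ1: q:1→0, clk:1→0
  Δ2: p:0→1
  (2Δ to stable)
t=4 Δ0: q=0 r=1 clk=0 p=1
  Δ1: clk:0→1
  (1Δ to stable)
t=5 Δ0: q=0 r=1 clk=1 p=1
  Δ1: clk:1→0
  (1Δ to stable)
t=6 Δ0: q=0 r=1 clk=0 p=1
  Δ1: q:0→1, clk:0→1
  Δ2: p:1→0
  (2Δ to stable)
t=7 Δ0: q=1 r=1 clk=1 p=0
  Δ1: clk:1→0
  (1Δ to stable)
t=8 Δ0: q=1 r=1 clk=0 p=0
  Δ1: clk:0→1
  (1Δ to stable)
t=9 Δ0: q=1 r=1 clk=1 p=0
  Δ1: q:1→0, clk:1→0
  Δ2: p:0→1
  (2Δ to stable)
t=10 Δ0: q=0 r=1 clk=0 p=1
  Δ1: clk:0→1
  (1Δ to stable)
t=11 Δ0: q=0 r=1 clk=1 p=1
  Δ1: clk:1→0
  (1Δ to stable)
t=12 Δ0: q=0 r=1 clk=0 p=1
  Δ1: q:0→1, clk:0→1
  Δ2: p:1→0
  (2Δ to stable)
t=13 Δ0: q=1 r=1 clk=1 p=0
  Δ1: clk:1→0
  (1Δ to stable)
t=14 Δ0: q=1 r=1 clk=0 p=0
  Δ1: clk:0→1
  (1Δ to stable)
t=15 Δ0: q=1 r=1 clk=1 p=0
  Δ1: q:1→0, clk:1→0
  Δ2: p:0→1
  (2Δ to stable)
t=16 Δ0: q=0 r=1 clk=0 p=1
  Δ1: clk:0→1
  (1Δ to stable)
t=17 Δ0: q=0 r=1 clk=1 p=1
  Δ1: clk:1→0
  (1Δ to stable)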